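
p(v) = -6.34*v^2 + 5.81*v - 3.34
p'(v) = 5.81 - 12.68*v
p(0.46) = -2.01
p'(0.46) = -0.02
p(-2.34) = -51.65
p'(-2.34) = 35.48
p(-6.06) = -271.38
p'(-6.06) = 82.65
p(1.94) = -15.93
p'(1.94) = -18.79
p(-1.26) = -20.73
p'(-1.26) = 21.79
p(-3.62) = -107.45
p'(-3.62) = 51.71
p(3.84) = -74.52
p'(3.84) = -42.88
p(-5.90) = -258.31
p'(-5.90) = 80.62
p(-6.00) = -266.44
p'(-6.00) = 81.89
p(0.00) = -3.34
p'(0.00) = 5.81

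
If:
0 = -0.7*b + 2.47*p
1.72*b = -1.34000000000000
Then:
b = -0.78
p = -0.22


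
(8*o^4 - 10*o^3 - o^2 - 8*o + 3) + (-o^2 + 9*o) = 8*o^4 - 10*o^3 - 2*o^2 + o + 3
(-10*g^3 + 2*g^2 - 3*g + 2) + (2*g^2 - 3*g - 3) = -10*g^3 + 4*g^2 - 6*g - 1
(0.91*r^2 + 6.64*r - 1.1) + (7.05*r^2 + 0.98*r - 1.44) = 7.96*r^2 + 7.62*r - 2.54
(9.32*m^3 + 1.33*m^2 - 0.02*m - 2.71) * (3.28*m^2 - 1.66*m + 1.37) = 30.5696*m^5 - 11.1088*m^4 + 10.495*m^3 - 7.0335*m^2 + 4.4712*m - 3.7127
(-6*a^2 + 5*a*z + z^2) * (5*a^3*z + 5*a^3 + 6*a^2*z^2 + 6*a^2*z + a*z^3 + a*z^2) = -30*a^5*z - 30*a^5 - 11*a^4*z^2 - 11*a^4*z + 29*a^3*z^3 + 29*a^3*z^2 + 11*a^2*z^4 + 11*a^2*z^3 + a*z^5 + a*z^4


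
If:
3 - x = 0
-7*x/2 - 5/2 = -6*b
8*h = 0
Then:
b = 13/6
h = 0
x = 3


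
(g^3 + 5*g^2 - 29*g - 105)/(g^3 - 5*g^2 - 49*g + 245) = (g + 3)/(g - 7)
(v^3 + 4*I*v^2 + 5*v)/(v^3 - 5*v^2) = (v^2 + 4*I*v + 5)/(v*(v - 5))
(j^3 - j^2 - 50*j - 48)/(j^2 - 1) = (j^2 - 2*j - 48)/(j - 1)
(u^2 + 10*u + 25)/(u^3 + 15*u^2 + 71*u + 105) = (u + 5)/(u^2 + 10*u + 21)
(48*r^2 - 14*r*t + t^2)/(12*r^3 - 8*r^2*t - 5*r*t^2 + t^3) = (8*r - t)/(2*r^2 - r*t - t^2)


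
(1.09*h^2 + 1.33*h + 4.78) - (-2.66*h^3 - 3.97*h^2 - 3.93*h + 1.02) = 2.66*h^3 + 5.06*h^2 + 5.26*h + 3.76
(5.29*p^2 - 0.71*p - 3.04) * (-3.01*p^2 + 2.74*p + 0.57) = -15.9229*p^4 + 16.6317*p^3 + 10.2203*p^2 - 8.7343*p - 1.7328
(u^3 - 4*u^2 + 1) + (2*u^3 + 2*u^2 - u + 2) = 3*u^3 - 2*u^2 - u + 3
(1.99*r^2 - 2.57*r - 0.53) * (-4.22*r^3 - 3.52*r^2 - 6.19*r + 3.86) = -8.3978*r^5 + 3.8406*r^4 - 1.0351*r^3 + 25.4553*r^2 - 6.6395*r - 2.0458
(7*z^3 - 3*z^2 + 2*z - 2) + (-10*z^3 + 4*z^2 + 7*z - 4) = -3*z^3 + z^2 + 9*z - 6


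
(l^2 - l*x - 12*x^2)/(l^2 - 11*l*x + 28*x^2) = (-l - 3*x)/(-l + 7*x)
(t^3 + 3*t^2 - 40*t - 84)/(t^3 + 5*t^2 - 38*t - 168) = (t + 2)/(t + 4)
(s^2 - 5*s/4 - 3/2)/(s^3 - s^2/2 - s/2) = (-4*s^2 + 5*s + 6)/(2*s*(-2*s^2 + s + 1))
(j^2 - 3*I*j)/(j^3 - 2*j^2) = (j - 3*I)/(j*(j - 2))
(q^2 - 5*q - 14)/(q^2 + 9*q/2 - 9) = 2*(q^2 - 5*q - 14)/(2*q^2 + 9*q - 18)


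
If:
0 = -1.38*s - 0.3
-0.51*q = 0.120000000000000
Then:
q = -0.24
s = -0.22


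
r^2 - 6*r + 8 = (r - 4)*(r - 2)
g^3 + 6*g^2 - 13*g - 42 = (g - 3)*(g + 2)*(g + 7)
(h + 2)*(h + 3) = h^2 + 5*h + 6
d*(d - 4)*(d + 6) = d^3 + 2*d^2 - 24*d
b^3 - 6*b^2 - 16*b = b*(b - 8)*(b + 2)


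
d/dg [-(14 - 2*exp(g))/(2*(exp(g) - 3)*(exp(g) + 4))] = (-exp(2*g) + 14*exp(g) - 5)*exp(g)/(exp(4*g) + 2*exp(3*g) - 23*exp(2*g) - 24*exp(g) + 144)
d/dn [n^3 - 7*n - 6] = 3*n^2 - 7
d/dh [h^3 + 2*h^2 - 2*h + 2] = 3*h^2 + 4*h - 2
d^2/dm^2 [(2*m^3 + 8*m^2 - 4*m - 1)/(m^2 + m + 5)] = 2*(-20*m^3 - 93*m^2 + 207*m + 224)/(m^6 + 3*m^5 + 18*m^4 + 31*m^3 + 90*m^2 + 75*m + 125)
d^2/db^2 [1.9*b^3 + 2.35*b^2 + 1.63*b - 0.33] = 11.4*b + 4.7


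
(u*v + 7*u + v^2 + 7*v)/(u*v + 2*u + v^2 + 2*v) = (v + 7)/(v + 2)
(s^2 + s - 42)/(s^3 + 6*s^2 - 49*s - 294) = (s - 6)/(s^2 - s - 42)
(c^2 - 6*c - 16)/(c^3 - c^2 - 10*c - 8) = (c - 8)/(c^2 - 3*c - 4)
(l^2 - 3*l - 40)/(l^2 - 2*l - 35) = (l - 8)/(l - 7)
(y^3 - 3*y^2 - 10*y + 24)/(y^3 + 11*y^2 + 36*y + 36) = (y^2 - 6*y + 8)/(y^2 + 8*y + 12)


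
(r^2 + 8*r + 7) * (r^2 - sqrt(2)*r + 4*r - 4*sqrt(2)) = r^4 - sqrt(2)*r^3 + 12*r^3 - 12*sqrt(2)*r^2 + 39*r^2 - 39*sqrt(2)*r + 28*r - 28*sqrt(2)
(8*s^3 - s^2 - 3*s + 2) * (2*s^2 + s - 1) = 16*s^5 + 6*s^4 - 15*s^3 + 2*s^2 + 5*s - 2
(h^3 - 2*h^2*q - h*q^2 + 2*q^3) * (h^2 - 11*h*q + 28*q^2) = h^5 - 13*h^4*q + 49*h^3*q^2 - 43*h^2*q^3 - 50*h*q^4 + 56*q^5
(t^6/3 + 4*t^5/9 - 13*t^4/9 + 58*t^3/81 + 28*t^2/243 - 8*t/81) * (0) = 0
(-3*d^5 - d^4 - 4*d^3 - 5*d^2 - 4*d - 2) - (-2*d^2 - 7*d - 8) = -3*d^5 - d^4 - 4*d^3 - 3*d^2 + 3*d + 6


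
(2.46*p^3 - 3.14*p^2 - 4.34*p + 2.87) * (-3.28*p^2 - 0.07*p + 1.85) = -8.0688*p^5 + 10.127*p^4 + 19.006*p^3 - 14.9188*p^2 - 8.2299*p + 5.3095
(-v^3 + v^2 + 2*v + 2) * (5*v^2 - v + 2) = -5*v^5 + 6*v^4 + 7*v^3 + 10*v^2 + 2*v + 4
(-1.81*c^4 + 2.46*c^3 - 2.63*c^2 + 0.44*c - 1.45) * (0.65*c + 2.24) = -1.1765*c^5 - 2.4554*c^4 + 3.8009*c^3 - 5.6052*c^2 + 0.0431000000000001*c - 3.248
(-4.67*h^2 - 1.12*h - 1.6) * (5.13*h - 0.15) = -23.9571*h^3 - 5.0451*h^2 - 8.04*h + 0.24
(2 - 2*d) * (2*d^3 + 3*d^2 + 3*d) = -4*d^4 - 2*d^3 + 6*d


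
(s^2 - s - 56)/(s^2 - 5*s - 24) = (s + 7)/(s + 3)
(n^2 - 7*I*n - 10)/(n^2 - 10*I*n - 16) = (n - 5*I)/(n - 8*I)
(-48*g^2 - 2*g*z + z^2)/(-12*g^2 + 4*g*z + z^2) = (-8*g + z)/(-2*g + z)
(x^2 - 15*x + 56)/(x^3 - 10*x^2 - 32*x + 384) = (x - 7)/(x^2 - 2*x - 48)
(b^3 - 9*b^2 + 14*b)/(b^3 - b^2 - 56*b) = (-b^2 + 9*b - 14)/(-b^2 + b + 56)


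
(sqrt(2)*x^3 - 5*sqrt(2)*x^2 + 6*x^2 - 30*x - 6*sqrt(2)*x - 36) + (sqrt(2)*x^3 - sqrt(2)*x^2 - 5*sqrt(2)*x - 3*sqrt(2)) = 2*sqrt(2)*x^3 - 6*sqrt(2)*x^2 + 6*x^2 - 30*x - 11*sqrt(2)*x - 36 - 3*sqrt(2)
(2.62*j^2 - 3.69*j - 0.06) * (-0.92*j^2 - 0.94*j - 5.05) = -2.4104*j^4 + 0.932*j^3 - 9.7072*j^2 + 18.6909*j + 0.303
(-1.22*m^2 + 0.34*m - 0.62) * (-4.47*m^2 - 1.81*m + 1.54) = 5.4534*m^4 + 0.6884*m^3 + 0.2772*m^2 + 1.6458*m - 0.9548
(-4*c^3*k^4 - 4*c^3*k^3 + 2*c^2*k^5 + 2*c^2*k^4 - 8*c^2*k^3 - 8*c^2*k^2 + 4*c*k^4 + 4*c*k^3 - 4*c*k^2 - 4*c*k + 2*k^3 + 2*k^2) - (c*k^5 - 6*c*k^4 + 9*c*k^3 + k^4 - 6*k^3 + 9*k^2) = -4*c^3*k^4 - 4*c^3*k^3 + 2*c^2*k^5 + 2*c^2*k^4 - 8*c^2*k^3 - 8*c^2*k^2 - c*k^5 + 10*c*k^4 - 5*c*k^3 - 4*c*k^2 - 4*c*k - k^4 + 8*k^3 - 7*k^2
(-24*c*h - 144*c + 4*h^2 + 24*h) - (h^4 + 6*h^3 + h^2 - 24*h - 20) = -24*c*h - 144*c - h^4 - 6*h^3 + 3*h^2 + 48*h + 20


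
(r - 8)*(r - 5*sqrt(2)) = r^2 - 8*r - 5*sqrt(2)*r + 40*sqrt(2)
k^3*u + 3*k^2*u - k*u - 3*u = (k - 1)*(k + 3)*(k*u + u)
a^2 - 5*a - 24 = (a - 8)*(a + 3)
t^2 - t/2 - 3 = (t - 2)*(t + 3/2)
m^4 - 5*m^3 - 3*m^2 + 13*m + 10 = (m - 5)*(m - 2)*(m + 1)^2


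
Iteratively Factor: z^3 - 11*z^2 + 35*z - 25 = (z - 5)*(z^2 - 6*z + 5) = (z - 5)*(z - 1)*(z - 5)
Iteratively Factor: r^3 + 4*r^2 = (r + 4)*(r^2) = r*(r + 4)*(r)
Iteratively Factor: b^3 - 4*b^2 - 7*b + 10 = (b + 2)*(b^2 - 6*b + 5) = (b - 5)*(b + 2)*(b - 1)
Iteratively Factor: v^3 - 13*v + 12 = (v - 3)*(v^2 + 3*v - 4) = (v - 3)*(v - 1)*(v + 4)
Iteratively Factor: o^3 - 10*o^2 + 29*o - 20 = (o - 5)*(o^2 - 5*o + 4) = (o - 5)*(o - 4)*(o - 1)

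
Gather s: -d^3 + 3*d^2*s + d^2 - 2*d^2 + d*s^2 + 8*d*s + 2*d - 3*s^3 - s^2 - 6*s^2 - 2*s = -d^3 - d^2 + 2*d - 3*s^3 + s^2*(d - 7) + s*(3*d^2 + 8*d - 2)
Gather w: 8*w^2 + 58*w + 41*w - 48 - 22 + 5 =8*w^2 + 99*w - 65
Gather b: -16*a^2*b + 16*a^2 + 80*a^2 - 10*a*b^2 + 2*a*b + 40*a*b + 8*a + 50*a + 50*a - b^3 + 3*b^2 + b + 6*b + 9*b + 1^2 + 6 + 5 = 96*a^2 + 108*a - b^3 + b^2*(3 - 10*a) + b*(-16*a^2 + 42*a + 16) + 12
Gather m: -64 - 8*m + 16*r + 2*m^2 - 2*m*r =2*m^2 + m*(-2*r - 8) + 16*r - 64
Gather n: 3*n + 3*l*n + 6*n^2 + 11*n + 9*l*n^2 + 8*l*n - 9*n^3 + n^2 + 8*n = -9*n^3 + n^2*(9*l + 7) + n*(11*l + 22)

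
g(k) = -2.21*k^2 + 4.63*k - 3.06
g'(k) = 4.63 - 4.42*k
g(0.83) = -0.74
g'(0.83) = 0.96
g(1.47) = -1.03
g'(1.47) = -1.87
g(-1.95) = -20.49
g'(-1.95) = 13.25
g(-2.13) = -22.95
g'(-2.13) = 14.04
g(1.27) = -0.74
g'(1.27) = -0.98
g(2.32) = -4.21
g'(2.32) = -5.62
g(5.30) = -40.60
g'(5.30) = -18.80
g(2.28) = -3.99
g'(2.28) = -5.45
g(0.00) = -3.06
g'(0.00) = 4.63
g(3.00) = -9.06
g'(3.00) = -8.63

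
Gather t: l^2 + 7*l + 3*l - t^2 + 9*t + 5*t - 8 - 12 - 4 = l^2 + 10*l - t^2 + 14*t - 24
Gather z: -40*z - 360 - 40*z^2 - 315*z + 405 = -40*z^2 - 355*z + 45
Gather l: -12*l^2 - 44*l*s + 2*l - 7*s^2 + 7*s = -12*l^2 + l*(2 - 44*s) - 7*s^2 + 7*s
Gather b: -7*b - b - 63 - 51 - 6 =-8*b - 120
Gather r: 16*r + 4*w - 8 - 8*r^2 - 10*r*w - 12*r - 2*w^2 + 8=-8*r^2 + r*(4 - 10*w) - 2*w^2 + 4*w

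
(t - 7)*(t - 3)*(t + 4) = t^3 - 6*t^2 - 19*t + 84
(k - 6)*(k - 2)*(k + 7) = k^3 - k^2 - 44*k + 84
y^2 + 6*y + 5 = (y + 1)*(y + 5)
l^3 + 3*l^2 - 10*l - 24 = (l - 3)*(l + 2)*(l + 4)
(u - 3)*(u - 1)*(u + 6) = u^3 + 2*u^2 - 21*u + 18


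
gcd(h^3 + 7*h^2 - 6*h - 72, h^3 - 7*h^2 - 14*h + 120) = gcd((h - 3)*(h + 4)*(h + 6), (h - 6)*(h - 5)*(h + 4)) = h + 4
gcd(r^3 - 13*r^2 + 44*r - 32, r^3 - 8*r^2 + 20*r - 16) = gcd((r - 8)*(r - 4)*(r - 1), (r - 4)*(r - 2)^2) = r - 4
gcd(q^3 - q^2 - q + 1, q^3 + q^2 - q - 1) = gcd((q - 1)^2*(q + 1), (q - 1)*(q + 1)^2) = q^2 - 1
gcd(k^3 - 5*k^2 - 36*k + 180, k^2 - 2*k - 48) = k + 6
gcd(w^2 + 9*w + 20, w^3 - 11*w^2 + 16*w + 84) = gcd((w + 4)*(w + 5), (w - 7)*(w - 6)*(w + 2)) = 1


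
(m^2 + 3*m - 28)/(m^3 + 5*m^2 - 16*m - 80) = (m + 7)/(m^2 + 9*m + 20)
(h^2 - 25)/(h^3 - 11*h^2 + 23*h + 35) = (h + 5)/(h^2 - 6*h - 7)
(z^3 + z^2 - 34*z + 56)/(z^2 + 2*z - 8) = (z^2 + 3*z - 28)/(z + 4)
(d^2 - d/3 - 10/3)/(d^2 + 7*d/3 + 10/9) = 3*(d - 2)/(3*d + 2)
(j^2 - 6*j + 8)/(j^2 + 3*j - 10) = (j - 4)/(j + 5)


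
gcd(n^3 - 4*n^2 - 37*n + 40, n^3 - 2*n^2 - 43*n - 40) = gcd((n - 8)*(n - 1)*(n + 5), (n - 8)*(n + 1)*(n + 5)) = n^2 - 3*n - 40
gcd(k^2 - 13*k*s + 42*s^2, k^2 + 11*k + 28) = 1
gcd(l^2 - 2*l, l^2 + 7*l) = l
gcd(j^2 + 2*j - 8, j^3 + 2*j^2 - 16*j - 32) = j + 4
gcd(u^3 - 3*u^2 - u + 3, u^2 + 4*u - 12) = 1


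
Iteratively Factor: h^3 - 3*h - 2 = (h + 1)*(h^2 - h - 2) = (h - 2)*(h + 1)*(h + 1)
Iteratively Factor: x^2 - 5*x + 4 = (x - 4)*(x - 1)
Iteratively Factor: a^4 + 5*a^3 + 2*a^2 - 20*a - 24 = (a + 3)*(a^3 + 2*a^2 - 4*a - 8) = (a - 2)*(a + 3)*(a^2 + 4*a + 4) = (a - 2)*(a + 2)*(a + 3)*(a + 2)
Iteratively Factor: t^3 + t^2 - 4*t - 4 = (t + 2)*(t^2 - t - 2) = (t + 1)*(t + 2)*(t - 2)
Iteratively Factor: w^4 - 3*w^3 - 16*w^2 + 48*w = (w)*(w^3 - 3*w^2 - 16*w + 48) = w*(w - 4)*(w^2 + w - 12) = w*(w - 4)*(w - 3)*(w + 4)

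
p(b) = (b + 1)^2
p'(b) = 2*b + 2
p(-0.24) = 0.58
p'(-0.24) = 1.52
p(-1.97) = 0.94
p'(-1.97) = -1.94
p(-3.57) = 6.60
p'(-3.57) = -5.14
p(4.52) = 30.47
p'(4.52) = 11.04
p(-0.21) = 0.62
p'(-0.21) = 1.58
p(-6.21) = 27.14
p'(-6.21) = -10.42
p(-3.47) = 6.10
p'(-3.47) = -4.94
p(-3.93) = 8.58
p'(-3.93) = -5.86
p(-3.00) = 4.00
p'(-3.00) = -4.00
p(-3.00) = 4.00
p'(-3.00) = -4.00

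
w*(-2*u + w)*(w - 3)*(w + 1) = -2*u*w^3 + 4*u*w^2 + 6*u*w + w^4 - 2*w^3 - 3*w^2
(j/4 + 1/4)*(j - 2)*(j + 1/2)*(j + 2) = j^4/4 + 3*j^3/8 - 7*j^2/8 - 3*j/2 - 1/2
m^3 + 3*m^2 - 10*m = m*(m - 2)*(m + 5)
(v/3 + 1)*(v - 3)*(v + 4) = v^3/3 + 4*v^2/3 - 3*v - 12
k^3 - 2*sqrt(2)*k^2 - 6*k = k*(k - 3*sqrt(2))*(k + sqrt(2))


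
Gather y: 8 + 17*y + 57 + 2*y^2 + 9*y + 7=2*y^2 + 26*y + 72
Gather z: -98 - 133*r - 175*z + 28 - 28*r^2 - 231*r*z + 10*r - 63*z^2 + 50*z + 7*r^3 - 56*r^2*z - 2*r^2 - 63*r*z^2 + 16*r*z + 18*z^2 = 7*r^3 - 30*r^2 - 123*r + z^2*(-63*r - 45) + z*(-56*r^2 - 215*r - 125) - 70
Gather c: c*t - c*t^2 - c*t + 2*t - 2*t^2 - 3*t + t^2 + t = -c*t^2 - t^2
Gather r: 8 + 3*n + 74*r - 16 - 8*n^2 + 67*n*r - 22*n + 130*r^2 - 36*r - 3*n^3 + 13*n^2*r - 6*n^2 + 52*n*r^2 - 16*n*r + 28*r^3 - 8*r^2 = -3*n^3 - 14*n^2 - 19*n + 28*r^3 + r^2*(52*n + 122) + r*(13*n^2 + 51*n + 38) - 8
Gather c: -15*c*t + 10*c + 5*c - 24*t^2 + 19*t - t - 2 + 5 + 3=c*(15 - 15*t) - 24*t^2 + 18*t + 6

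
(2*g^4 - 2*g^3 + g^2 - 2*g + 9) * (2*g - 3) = 4*g^5 - 10*g^4 + 8*g^3 - 7*g^2 + 24*g - 27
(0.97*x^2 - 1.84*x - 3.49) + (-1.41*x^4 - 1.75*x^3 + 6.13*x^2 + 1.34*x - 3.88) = -1.41*x^4 - 1.75*x^3 + 7.1*x^2 - 0.5*x - 7.37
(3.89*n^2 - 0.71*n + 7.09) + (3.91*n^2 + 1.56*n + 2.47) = 7.8*n^2 + 0.85*n + 9.56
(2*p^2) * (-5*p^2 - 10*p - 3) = -10*p^4 - 20*p^3 - 6*p^2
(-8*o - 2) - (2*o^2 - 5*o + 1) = -2*o^2 - 3*o - 3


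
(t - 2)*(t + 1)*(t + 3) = t^3 + 2*t^2 - 5*t - 6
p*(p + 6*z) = p^2 + 6*p*z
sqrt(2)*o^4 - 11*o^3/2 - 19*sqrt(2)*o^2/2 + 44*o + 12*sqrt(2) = (o - 3*sqrt(2))*(o - 2*sqrt(2))*(o + 2*sqrt(2))*(sqrt(2)*o + 1/2)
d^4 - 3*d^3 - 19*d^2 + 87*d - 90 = (d - 3)^2*(d - 2)*(d + 5)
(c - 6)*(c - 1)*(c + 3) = c^3 - 4*c^2 - 15*c + 18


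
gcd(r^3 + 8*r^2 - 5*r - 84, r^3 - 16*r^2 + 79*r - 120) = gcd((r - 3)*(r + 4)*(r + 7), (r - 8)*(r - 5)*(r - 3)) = r - 3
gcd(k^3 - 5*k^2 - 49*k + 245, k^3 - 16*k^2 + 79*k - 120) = k - 5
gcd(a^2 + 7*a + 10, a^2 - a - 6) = a + 2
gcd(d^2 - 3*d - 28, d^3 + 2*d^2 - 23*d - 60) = d + 4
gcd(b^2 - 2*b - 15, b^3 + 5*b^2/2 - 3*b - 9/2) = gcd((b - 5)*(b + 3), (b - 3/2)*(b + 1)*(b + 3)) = b + 3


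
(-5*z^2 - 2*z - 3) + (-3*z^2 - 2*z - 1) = -8*z^2 - 4*z - 4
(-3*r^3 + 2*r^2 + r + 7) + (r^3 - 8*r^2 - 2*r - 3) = -2*r^3 - 6*r^2 - r + 4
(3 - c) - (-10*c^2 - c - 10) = 10*c^2 + 13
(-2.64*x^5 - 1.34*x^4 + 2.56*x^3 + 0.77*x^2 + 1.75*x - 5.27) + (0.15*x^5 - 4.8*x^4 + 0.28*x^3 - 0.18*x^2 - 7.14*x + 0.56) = -2.49*x^5 - 6.14*x^4 + 2.84*x^3 + 0.59*x^2 - 5.39*x - 4.71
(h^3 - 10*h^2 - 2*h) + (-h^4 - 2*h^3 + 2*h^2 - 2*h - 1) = -h^4 - h^3 - 8*h^2 - 4*h - 1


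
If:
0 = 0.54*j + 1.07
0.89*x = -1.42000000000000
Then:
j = -1.98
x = -1.60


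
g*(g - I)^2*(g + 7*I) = g^4 + 5*I*g^3 + 13*g^2 - 7*I*g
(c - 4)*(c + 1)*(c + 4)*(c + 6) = c^4 + 7*c^3 - 10*c^2 - 112*c - 96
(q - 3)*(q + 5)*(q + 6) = q^3 + 8*q^2 - 3*q - 90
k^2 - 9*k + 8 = (k - 8)*(k - 1)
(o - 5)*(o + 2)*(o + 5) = o^3 + 2*o^2 - 25*o - 50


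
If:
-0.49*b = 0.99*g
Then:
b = -2.02040816326531*g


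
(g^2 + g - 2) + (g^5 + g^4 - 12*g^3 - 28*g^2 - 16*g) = g^5 + g^4 - 12*g^3 - 27*g^2 - 15*g - 2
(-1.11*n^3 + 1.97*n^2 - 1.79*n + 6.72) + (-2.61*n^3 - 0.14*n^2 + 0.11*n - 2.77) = -3.72*n^3 + 1.83*n^2 - 1.68*n + 3.95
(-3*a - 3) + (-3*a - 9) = -6*a - 12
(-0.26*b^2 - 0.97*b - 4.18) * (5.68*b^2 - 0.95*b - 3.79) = -1.4768*b^4 - 5.2626*b^3 - 21.8355*b^2 + 7.6473*b + 15.8422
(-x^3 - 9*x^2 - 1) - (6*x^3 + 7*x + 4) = -7*x^3 - 9*x^2 - 7*x - 5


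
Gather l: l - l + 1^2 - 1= 0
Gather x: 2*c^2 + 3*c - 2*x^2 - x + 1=2*c^2 + 3*c - 2*x^2 - x + 1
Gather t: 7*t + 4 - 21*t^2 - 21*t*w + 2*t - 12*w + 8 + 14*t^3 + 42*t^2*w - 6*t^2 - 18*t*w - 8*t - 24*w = 14*t^3 + t^2*(42*w - 27) + t*(1 - 39*w) - 36*w + 12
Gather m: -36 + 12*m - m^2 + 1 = -m^2 + 12*m - 35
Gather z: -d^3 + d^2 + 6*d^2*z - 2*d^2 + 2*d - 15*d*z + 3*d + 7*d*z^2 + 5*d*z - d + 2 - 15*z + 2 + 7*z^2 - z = -d^3 - d^2 + 4*d + z^2*(7*d + 7) + z*(6*d^2 - 10*d - 16) + 4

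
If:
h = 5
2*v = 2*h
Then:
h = 5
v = 5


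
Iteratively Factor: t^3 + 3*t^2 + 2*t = (t + 2)*(t^2 + t) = t*(t + 2)*(t + 1)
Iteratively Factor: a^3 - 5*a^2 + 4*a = (a - 4)*(a^2 - a) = (a - 4)*(a - 1)*(a)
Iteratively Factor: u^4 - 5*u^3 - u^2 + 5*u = (u + 1)*(u^3 - 6*u^2 + 5*u) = (u - 1)*(u + 1)*(u^2 - 5*u) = (u - 5)*(u - 1)*(u + 1)*(u)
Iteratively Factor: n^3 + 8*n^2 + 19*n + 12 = (n + 4)*(n^2 + 4*n + 3) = (n + 1)*(n + 4)*(n + 3)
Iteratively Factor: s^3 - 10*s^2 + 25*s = (s - 5)*(s^2 - 5*s) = (s - 5)^2*(s)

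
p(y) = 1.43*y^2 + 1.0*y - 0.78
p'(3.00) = 9.58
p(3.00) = 15.09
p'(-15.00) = -41.90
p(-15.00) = 305.97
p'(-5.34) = -14.27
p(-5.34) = 34.66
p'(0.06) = 1.17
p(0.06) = -0.71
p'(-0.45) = -0.29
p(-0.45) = -0.94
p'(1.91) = 6.46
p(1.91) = 6.35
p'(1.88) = 6.38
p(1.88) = 6.15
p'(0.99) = 3.83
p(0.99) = 1.61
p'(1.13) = 4.23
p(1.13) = 2.18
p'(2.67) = 8.64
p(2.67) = 12.08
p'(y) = 2.86*y + 1.0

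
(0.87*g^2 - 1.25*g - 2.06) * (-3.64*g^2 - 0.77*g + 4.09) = -3.1668*g^4 + 3.8801*g^3 + 12.0192*g^2 - 3.5263*g - 8.4254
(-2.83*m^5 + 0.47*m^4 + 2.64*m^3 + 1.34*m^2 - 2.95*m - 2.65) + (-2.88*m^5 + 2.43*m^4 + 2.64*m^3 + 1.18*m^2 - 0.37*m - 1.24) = -5.71*m^5 + 2.9*m^4 + 5.28*m^3 + 2.52*m^2 - 3.32*m - 3.89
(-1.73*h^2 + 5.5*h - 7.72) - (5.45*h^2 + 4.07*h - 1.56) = -7.18*h^2 + 1.43*h - 6.16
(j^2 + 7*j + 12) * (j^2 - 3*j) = j^4 + 4*j^3 - 9*j^2 - 36*j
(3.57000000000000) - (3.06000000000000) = 0.510000000000000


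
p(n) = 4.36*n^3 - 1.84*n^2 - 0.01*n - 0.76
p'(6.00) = 448.79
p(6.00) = 874.70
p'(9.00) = 1026.35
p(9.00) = 3028.55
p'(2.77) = 90.16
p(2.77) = 77.76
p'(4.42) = 239.26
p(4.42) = 339.74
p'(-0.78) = 10.82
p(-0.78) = -3.94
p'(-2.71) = 106.02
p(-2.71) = -101.02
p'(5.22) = 337.19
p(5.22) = 569.20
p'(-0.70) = 8.98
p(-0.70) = -3.15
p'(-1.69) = 43.57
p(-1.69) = -27.04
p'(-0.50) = 5.10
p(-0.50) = -1.76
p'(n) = 13.08*n^2 - 3.68*n - 0.01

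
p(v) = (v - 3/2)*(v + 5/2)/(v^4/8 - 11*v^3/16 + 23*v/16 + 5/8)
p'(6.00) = -2.03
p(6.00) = 1.68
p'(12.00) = -0.03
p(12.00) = 0.11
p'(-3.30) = -0.04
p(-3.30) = 0.11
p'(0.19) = 7.58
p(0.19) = -3.94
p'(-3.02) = -0.09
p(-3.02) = 0.09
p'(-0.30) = 109.64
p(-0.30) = -18.56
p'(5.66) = -4.76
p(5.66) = 2.74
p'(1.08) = 1.90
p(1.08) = -1.01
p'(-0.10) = 25.08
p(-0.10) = -7.97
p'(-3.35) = -0.03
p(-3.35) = 0.11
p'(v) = (v - 3/2)*(v + 5/2)*(-v^3/2 + 33*v^2/16 - 23/16)/(v^4/8 - 11*v^3/16 + 23*v/16 + 5/8)^2 + (v - 3/2)/(v^4/8 - 11*v^3/16 + 23*v/16 + 5/8) + (v + 5/2)/(v^4/8 - 11*v^3/16 + 23*v/16 + 5/8)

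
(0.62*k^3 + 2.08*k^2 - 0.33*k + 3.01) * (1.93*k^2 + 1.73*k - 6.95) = 1.1966*k^5 + 5.087*k^4 - 1.3475*k^3 - 9.2176*k^2 + 7.5008*k - 20.9195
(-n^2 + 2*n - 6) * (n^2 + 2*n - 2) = -n^4 - 16*n + 12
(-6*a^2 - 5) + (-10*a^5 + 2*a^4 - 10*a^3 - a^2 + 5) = -10*a^5 + 2*a^4 - 10*a^3 - 7*a^2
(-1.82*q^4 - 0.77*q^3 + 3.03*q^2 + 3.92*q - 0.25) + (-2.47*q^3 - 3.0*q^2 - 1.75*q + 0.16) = -1.82*q^4 - 3.24*q^3 + 0.0299999999999998*q^2 + 2.17*q - 0.09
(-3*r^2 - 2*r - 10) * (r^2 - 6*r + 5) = -3*r^4 + 16*r^3 - 13*r^2 + 50*r - 50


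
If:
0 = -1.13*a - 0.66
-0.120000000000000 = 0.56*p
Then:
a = -0.58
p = -0.21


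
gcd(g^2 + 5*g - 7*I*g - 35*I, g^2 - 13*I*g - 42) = g - 7*I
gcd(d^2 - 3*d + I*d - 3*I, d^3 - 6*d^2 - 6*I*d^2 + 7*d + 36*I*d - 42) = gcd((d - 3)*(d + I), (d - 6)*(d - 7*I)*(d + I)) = d + I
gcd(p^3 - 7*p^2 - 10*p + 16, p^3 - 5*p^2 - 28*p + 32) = p^2 - 9*p + 8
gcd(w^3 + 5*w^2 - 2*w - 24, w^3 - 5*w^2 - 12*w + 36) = w^2 + w - 6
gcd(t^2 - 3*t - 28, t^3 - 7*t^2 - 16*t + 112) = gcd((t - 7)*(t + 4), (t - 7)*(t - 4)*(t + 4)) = t^2 - 3*t - 28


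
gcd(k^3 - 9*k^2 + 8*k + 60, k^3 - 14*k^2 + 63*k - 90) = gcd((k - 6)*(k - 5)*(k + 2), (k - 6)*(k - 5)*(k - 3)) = k^2 - 11*k + 30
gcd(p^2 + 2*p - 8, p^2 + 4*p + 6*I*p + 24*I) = p + 4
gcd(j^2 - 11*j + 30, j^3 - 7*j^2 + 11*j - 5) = j - 5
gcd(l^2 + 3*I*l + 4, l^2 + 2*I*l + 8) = l + 4*I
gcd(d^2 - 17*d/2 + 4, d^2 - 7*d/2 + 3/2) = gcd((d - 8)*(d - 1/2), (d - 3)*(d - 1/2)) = d - 1/2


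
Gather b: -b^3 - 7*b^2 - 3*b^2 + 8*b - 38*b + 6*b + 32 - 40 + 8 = -b^3 - 10*b^2 - 24*b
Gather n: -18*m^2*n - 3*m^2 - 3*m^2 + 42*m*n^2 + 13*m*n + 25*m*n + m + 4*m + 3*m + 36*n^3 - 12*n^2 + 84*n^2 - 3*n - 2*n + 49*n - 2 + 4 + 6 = -6*m^2 + 8*m + 36*n^3 + n^2*(42*m + 72) + n*(-18*m^2 + 38*m + 44) + 8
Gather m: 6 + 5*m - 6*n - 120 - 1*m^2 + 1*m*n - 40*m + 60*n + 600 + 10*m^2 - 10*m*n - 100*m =9*m^2 + m*(-9*n - 135) + 54*n + 486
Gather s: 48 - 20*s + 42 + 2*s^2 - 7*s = 2*s^2 - 27*s + 90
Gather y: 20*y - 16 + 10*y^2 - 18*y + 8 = 10*y^2 + 2*y - 8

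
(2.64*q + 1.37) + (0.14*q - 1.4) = 2.78*q - 0.0299999999999998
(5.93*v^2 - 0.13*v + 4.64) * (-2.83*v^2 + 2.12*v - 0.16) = -16.7819*v^4 + 12.9395*v^3 - 14.3556*v^2 + 9.8576*v - 0.7424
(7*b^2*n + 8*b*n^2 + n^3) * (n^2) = 7*b^2*n^3 + 8*b*n^4 + n^5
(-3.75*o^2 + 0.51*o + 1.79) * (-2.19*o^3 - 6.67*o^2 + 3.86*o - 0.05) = 8.2125*o^5 + 23.8956*o^4 - 21.7968*o^3 - 9.7832*o^2 + 6.8839*o - 0.0895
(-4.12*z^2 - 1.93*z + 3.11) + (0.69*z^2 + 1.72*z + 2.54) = -3.43*z^2 - 0.21*z + 5.65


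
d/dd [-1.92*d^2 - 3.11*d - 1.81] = -3.84*d - 3.11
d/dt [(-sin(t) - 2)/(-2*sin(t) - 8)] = cos(t)/(sin(t) + 4)^2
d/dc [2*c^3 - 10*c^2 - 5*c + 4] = 6*c^2 - 20*c - 5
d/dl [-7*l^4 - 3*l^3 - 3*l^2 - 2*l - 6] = -28*l^3 - 9*l^2 - 6*l - 2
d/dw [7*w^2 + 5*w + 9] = 14*w + 5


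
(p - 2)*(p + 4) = p^2 + 2*p - 8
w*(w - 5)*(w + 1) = w^3 - 4*w^2 - 5*w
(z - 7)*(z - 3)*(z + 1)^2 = z^4 - 8*z^3 + 2*z^2 + 32*z + 21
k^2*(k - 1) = k^3 - k^2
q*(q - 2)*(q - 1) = q^3 - 3*q^2 + 2*q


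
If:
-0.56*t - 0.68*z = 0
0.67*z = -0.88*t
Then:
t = 0.00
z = 0.00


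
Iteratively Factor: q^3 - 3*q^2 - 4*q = (q)*(q^2 - 3*q - 4) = q*(q - 4)*(q + 1)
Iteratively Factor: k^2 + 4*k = (k + 4)*(k)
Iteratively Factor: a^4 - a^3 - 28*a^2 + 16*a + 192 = (a - 4)*(a^3 + 3*a^2 - 16*a - 48) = (a - 4)*(a + 3)*(a^2 - 16) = (a - 4)*(a + 3)*(a + 4)*(a - 4)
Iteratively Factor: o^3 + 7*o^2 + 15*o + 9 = (o + 1)*(o^2 + 6*o + 9) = (o + 1)*(o + 3)*(o + 3)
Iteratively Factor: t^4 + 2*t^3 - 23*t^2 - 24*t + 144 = (t + 4)*(t^3 - 2*t^2 - 15*t + 36) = (t - 3)*(t + 4)*(t^2 + t - 12) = (t - 3)*(t + 4)^2*(t - 3)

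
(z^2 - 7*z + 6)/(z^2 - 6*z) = (z - 1)/z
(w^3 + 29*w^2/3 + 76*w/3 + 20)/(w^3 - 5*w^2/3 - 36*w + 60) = (3*w^2 + 11*w + 10)/(3*w^2 - 23*w + 30)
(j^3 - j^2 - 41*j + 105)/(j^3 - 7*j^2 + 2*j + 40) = (j^2 + 4*j - 21)/(j^2 - 2*j - 8)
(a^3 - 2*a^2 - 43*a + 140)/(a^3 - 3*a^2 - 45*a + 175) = (a - 4)/(a - 5)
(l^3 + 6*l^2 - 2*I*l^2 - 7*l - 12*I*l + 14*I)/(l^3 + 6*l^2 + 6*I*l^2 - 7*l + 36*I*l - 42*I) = (l - 2*I)/(l + 6*I)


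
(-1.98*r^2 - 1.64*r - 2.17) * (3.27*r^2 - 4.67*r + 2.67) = -6.4746*r^4 + 3.8838*r^3 - 4.7237*r^2 + 5.7551*r - 5.7939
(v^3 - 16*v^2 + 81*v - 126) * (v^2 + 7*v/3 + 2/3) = v^5 - 41*v^4/3 + 133*v^3/3 + 157*v^2/3 - 240*v - 84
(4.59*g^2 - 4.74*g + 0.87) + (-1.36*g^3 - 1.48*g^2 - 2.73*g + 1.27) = -1.36*g^3 + 3.11*g^2 - 7.47*g + 2.14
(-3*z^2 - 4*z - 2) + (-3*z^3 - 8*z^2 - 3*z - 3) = -3*z^3 - 11*z^2 - 7*z - 5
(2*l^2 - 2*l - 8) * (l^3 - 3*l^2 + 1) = 2*l^5 - 8*l^4 - 2*l^3 + 26*l^2 - 2*l - 8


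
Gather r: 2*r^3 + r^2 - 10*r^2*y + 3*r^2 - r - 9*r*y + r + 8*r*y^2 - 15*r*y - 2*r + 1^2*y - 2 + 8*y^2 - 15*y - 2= 2*r^3 + r^2*(4 - 10*y) + r*(8*y^2 - 24*y - 2) + 8*y^2 - 14*y - 4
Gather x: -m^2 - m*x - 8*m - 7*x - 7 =-m^2 - 8*m + x*(-m - 7) - 7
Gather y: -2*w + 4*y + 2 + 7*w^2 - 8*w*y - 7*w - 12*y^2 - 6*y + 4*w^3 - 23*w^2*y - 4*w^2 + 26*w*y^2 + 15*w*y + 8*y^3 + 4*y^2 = 4*w^3 + 3*w^2 - 9*w + 8*y^3 + y^2*(26*w - 8) + y*(-23*w^2 + 7*w - 2) + 2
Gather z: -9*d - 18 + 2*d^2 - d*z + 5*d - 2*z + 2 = 2*d^2 - 4*d + z*(-d - 2) - 16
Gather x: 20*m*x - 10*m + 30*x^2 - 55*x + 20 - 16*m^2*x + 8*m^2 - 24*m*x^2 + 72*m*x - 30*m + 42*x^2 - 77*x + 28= 8*m^2 - 40*m + x^2*(72 - 24*m) + x*(-16*m^2 + 92*m - 132) + 48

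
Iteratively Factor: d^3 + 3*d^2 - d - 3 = (d + 1)*(d^2 + 2*d - 3) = (d - 1)*(d + 1)*(d + 3)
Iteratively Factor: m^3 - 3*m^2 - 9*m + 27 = (m + 3)*(m^2 - 6*m + 9) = (m - 3)*(m + 3)*(m - 3)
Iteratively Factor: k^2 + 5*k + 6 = (k + 3)*(k + 2)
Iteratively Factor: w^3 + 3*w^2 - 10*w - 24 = (w + 4)*(w^2 - w - 6) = (w + 2)*(w + 4)*(w - 3)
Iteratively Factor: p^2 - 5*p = (p)*(p - 5)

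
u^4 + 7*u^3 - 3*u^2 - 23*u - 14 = (u - 2)*(u + 1)^2*(u + 7)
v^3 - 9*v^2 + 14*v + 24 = (v - 6)*(v - 4)*(v + 1)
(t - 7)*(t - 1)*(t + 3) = t^3 - 5*t^2 - 17*t + 21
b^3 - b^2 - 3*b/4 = b*(b - 3/2)*(b + 1/2)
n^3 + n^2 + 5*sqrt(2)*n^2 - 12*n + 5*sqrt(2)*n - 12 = (n + 1)*(n - sqrt(2))*(n + 6*sqrt(2))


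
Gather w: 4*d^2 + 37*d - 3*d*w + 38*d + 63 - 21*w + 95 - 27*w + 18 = 4*d^2 + 75*d + w*(-3*d - 48) + 176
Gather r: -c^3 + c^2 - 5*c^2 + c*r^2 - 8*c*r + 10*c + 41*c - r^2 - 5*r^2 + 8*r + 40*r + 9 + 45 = -c^3 - 4*c^2 + 51*c + r^2*(c - 6) + r*(48 - 8*c) + 54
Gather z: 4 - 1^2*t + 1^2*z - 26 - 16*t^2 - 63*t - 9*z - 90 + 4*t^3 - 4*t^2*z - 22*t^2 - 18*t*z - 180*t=4*t^3 - 38*t^2 - 244*t + z*(-4*t^2 - 18*t - 8) - 112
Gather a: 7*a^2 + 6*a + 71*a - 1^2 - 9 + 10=7*a^2 + 77*a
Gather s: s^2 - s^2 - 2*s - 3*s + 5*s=0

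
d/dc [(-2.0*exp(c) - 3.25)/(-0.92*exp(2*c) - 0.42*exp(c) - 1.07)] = (-1.84*exp(2*c) - 5.98*exp(c) + 0.775)*exp(c)/(0.8464*exp(4*c) + 0.7728*exp(3*c) + 2.1452*exp(2*c) + 0.8988*exp(c) + 1.1449)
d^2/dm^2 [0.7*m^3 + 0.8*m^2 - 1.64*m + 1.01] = 4.2*m + 1.6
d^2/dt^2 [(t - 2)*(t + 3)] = 2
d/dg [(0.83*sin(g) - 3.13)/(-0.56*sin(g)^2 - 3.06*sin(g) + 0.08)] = (0.4648*sin(g)^2 - 3.5056*sin(g) - 9.5114)*cos(g)/(0.3136*sin(g)^4 + 3.4272*sin(g)^3 + 9.274*sin(g)^2 - 0.4896*sin(g) + 0.0064)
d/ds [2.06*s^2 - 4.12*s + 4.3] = 4.12*s - 4.12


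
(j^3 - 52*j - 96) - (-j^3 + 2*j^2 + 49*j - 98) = 2*j^3 - 2*j^2 - 101*j + 2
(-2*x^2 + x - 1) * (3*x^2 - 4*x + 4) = -6*x^4 + 11*x^3 - 15*x^2 + 8*x - 4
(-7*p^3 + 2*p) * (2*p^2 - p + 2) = -14*p^5 + 7*p^4 - 10*p^3 - 2*p^2 + 4*p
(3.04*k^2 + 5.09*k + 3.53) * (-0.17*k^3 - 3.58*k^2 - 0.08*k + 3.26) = -0.5168*k^5 - 11.7485*k^4 - 19.0655*k^3 - 3.1342*k^2 + 16.311*k + 11.5078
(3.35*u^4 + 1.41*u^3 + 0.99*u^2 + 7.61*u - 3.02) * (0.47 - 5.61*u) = -18.7935*u^5 - 6.3356*u^4 - 4.8912*u^3 - 42.2268*u^2 + 20.5189*u - 1.4194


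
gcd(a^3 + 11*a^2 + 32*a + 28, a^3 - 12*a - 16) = a^2 + 4*a + 4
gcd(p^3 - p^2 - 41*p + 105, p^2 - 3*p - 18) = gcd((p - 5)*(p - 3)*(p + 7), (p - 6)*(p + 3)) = 1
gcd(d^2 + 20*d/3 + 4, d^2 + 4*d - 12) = d + 6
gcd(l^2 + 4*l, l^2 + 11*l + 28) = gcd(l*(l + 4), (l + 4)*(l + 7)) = l + 4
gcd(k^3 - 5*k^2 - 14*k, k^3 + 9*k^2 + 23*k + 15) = 1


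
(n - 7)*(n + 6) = n^2 - n - 42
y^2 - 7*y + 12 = (y - 4)*(y - 3)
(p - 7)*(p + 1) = p^2 - 6*p - 7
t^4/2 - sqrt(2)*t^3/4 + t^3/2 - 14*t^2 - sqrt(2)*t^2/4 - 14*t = t*(t/2 + 1/2)*(t - 4*sqrt(2))*(t + 7*sqrt(2)/2)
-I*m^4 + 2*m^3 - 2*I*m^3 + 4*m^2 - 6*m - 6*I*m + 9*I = (m + 3)*(m - I)*(m + 3*I)*(-I*m + I)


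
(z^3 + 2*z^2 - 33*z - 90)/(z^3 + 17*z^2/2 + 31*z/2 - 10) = 2*(z^2 - 3*z - 18)/(2*z^2 + 7*z - 4)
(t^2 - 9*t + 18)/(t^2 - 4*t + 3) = (t - 6)/(t - 1)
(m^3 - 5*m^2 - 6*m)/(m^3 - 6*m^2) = (m + 1)/m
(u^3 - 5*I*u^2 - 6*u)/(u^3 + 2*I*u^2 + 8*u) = (u - 3*I)/(u + 4*I)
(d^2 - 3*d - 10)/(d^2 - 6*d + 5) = (d + 2)/(d - 1)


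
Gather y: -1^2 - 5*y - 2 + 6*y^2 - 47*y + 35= 6*y^2 - 52*y + 32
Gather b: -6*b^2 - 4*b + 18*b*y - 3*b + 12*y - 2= -6*b^2 + b*(18*y - 7) + 12*y - 2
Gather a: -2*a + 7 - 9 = -2*a - 2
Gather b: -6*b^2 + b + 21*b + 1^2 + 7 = -6*b^2 + 22*b + 8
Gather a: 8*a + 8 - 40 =8*a - 32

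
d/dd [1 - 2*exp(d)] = -2*exp(d)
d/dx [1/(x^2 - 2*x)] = 2*(1 - x)/(x^2*(x - 2)^2)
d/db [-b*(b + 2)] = -2*b - 2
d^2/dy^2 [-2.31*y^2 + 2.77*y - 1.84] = -4.62000000000000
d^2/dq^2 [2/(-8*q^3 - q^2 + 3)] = 4*(-4*q^2*(12*q + 1)^2 + (24*q + 1)*(8*q^3 + q^2 - 3))/(8*q^3 + q^2 - 3)^3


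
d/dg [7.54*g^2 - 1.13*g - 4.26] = 15.08*g - 1.13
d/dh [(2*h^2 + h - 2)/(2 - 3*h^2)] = (3*h^2 - 4*h + 2)/(9*h^4 - 12*h^2 + 4)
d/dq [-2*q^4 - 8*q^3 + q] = -8*q^3 - 24*q^2 + 1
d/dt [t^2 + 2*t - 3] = 2*t + 2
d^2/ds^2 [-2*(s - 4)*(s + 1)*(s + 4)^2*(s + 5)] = -40*s^3 - 240*s^2 - 156*s + 560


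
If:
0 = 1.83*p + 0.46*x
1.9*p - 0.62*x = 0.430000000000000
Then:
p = 0.10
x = -0.39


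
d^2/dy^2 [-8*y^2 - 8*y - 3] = -16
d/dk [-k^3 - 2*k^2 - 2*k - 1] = -3*k^2 - 4*k - 2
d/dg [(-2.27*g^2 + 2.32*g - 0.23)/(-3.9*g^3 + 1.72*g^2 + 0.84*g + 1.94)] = (-8.853*g^4 + 18.096*g^3 - 8.5882*g^2 - 8.0164*g + 4.694)/(15.21*g^6 - 13.416*g^5 - 3.5936*g^4 - 12.2424*g^3 + 7.3792*g^2 + 3.2592*g + 3.7636)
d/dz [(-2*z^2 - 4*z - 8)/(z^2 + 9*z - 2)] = 2*(-7*z^2 + 12*z + 40)/(z^4 + 18*z^3 + 77*z^2 - 36*z + 4)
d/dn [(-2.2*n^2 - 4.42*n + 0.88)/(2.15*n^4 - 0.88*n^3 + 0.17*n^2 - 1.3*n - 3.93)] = (9.46*n^5 + 26.573*n^4 - 15.3472*n^3 + 5.9346*n^2 + 16.9928*n + 18.5146)/(4.6225*n^8 - 3.784*n^7 + 1.5054*n^6 - 5.8892*n^5 - 14.5821*n^4 + 6.4748*n^3 + 0.3538*n^2 + 10.218*n + 15.4449)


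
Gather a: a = a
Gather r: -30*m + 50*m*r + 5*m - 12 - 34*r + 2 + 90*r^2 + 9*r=-25*m + 90*r^2 + r*(50*m - 25) - 10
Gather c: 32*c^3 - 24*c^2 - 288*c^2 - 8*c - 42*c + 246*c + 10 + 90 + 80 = 32*c^3 - 312*c^2 + 196*c + 180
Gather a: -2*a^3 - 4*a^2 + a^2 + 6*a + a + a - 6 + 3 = -2*a^3 - 3*a^2 + 8*a - 3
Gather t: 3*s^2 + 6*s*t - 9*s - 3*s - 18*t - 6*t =3*s^2 - 12*s + t*(6*s - 24)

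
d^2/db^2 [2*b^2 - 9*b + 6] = 4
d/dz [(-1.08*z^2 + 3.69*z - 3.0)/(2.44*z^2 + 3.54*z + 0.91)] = (-12.8268*z^2 + 12.6744*z + 13.9779)/(5.9536*z^4 + 17.2752*z^3 + 16.9724*z^2 + 6.4428*z + 0.8281)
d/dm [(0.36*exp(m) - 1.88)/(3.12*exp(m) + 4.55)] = 7.5036*exp(m)/(3.12*exp(m) + 4.55)^2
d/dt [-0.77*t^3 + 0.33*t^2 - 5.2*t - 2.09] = -2.31*t^2 + 0.66*t - 5.2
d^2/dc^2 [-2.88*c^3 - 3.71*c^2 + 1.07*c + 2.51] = -17.28*c - 7.42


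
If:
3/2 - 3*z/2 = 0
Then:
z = 1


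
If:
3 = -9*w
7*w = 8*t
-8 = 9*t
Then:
No Solution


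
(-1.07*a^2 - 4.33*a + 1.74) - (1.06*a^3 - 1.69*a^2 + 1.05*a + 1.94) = -1.06*a^3 + 0.62*a^2 - 5.38*a - 0.2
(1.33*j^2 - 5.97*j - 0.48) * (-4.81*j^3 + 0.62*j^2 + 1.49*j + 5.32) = -6.3973*j^5 + 29.5403*j^4 + 0.5891*j^3 - 2.1173*j^2 - 32.4756*j - 2.5536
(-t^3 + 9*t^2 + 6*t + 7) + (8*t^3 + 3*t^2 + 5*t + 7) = 7*t^3 + 12*t^2 + 11*t + 14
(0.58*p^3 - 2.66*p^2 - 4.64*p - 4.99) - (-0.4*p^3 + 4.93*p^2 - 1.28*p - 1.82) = 0.98*p^3 - 7.59*p^2 - 3.36*p - 3.17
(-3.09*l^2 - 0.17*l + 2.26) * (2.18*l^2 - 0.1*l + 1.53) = -6.7362*l^4 - 0.0616*l^3 + 0.216100000000001*l^2 - 0.4861*l + 3.4578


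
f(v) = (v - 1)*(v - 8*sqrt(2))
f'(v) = 2*v - 8*sqrt(2) - 1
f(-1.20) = 27.53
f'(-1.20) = -14.71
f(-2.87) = 54.89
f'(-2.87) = -18.05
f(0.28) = 7.94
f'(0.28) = -11.75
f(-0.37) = 16.01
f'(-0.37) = -13.05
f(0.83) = 1.78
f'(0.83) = -10.65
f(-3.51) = 66.85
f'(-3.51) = -19.33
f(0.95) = 0.52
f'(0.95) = -10.41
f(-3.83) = 73.14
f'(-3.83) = -19.97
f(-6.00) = 121.20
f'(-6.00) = -24.31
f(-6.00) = 121.20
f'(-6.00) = -24.31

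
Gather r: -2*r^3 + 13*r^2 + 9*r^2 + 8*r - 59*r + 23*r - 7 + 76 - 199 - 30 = -2*r^3 + 22*r^2 - 28*r - 160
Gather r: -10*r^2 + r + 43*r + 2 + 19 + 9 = -10*r^2 + 44*r + 30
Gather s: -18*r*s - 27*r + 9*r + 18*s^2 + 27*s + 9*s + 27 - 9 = -18*r + 18*s^2 + s*(36 - 18*r) + 18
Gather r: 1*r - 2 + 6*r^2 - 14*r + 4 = 6*r^2 - 13*r + 2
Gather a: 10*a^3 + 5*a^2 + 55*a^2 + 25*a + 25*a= 10*a^3 + 60*a^2 + 50*a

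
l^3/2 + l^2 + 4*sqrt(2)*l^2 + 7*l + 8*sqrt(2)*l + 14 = (l/2 + sqrt(2)/2)*(l + 2)*(l + 7*sqrt(2))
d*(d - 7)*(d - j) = d^3 - d^2*j - 7*d^2 + 7*d*j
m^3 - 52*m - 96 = (m - 8)*(m + 2)*(m + 6)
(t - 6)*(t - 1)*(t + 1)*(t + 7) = t^4 + t^3 - 43*t^2 - t + 42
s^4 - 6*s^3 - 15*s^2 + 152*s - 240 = (s - 4)^2*(s - 3)*(s + 5)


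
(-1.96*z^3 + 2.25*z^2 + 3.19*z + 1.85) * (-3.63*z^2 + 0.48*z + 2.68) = 7.1148*z^5 - 9.1083*z^4 - 15.7525*z^3 + 0.8457*z^2 + 9.4372*z + 4.958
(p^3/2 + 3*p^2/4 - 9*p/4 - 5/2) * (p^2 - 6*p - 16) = p^5/2 - 9*p^4/4 - 59*p^3/4 - p^2 + 51*p + 40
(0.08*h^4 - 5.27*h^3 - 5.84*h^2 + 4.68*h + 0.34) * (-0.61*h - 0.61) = -0.0488*h^5 + 3.1659*h^4 + 6.7771*h^3 + 0.7076*h^2 - 3.0622*h - 0.2074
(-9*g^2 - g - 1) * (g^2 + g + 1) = -9*g^4 - 10*g^3 - 11*g^2 - 2*g - 1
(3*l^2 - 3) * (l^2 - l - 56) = 3*l^4 - 3*l^3 - 171*l^2 + 3*l + 168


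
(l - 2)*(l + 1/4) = l^2 - 7*l/4 - 1/2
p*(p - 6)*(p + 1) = p^3 - 5*p^2 - 6*p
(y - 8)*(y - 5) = y^2 - 13*y + 40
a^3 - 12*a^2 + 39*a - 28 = (a - 7)*(a - 4)*(a - 1)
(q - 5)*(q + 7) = q^2 + 2*q - 35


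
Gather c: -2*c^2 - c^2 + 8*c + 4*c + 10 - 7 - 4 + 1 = -3*c^2 + 12*c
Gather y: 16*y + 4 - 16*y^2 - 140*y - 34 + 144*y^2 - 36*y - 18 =128*y^2 - 160*y - 48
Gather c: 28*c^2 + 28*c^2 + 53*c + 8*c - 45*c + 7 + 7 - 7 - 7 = 56*c^2 + 16*c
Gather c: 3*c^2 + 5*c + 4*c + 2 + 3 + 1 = 3*c^2 + 9*c + 6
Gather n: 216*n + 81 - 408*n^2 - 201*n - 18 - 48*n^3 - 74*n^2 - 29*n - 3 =-48*n^3 - 482*n^2 - 14*n + 60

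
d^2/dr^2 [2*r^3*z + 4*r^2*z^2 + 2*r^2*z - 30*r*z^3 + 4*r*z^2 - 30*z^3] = 4*z*(3*r + 2*z + 1)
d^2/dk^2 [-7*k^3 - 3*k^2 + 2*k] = -42*k - 6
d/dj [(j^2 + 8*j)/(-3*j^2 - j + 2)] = (23*j^2 + 4*j + 16)/(9*j^4 + 6*j^3 - 11*j^2 - 4*j + 4)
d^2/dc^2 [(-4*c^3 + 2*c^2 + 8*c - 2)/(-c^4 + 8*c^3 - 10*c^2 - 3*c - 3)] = 4*(2*c^9 - 3*c^8 - 60*c^7 + 330*c^6 - 918*c^5 + 1722*c^4 - 1190*c^3 - 222*c^2 + 576*c + 6)/(c^12 - 24*c^11 + 222*c^10 - 983*c^9 + 2085*c^8 - 1788*c^7 + 343*c^6 - 702*c^5 + 765*c^4 + 351*c^3 + 351*c^2 + 81*c + 27)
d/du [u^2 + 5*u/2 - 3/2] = 2*u + 5/2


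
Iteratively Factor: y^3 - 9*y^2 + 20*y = (y - 5)*(y^2 - 4*y) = y*(y - 5)*(y - 4)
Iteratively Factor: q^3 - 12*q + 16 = (q + 4)*(q^2 - 4*q + 4) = (q - 2)*(q + 4)*(q - 2)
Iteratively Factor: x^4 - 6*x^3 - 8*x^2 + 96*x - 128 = (x - 4)*(x^3 - 2*x^2 - 16*x + 32) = (x - 4)*(x - 2)*(x^2 - 16) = (x - 4)*(x - 2)*(x + 4)*(x - 4)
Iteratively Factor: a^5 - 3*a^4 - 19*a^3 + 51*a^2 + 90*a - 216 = (a - 4)*(a^4 + a^3 - 15*a^2 - 9*a + 54) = (a - 4)*(a - 2)*(a^3 + 3*a^2 - 9*a - 27) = (a - 4)*(a - 3)*(a - 2)*(a^2 + 6*a + 9) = (a - 4)*(a - 3)*(a - 2)*(a + 3)*(a + 3)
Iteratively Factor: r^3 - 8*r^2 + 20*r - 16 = (r - 4)*(r^2 - 4*r + 4) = (r - 4)*(r - 2)*(r - 2)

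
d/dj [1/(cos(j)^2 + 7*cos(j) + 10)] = (2*cos(j) + 7)*sin(j)/(cos(j)^2 + 7*cos(j) + 10)^2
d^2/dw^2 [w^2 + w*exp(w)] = w*exp(w) + 2*exp(w) + 2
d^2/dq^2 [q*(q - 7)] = 2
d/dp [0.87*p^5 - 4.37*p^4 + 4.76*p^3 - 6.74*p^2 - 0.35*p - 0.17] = 4.35*p^4 - 17.48*p^3 + 14.28*p^2 - 13.48*p - 0.35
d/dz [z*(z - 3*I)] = 2*z - 3*I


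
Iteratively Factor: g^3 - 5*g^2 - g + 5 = (g - 5)*(g^2 - 1) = (g - 5)*(g + 1)*(g - 1)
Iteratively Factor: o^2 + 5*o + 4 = (o + 4)*(o + 1)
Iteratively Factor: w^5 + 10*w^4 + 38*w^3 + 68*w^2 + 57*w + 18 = (w + 1)*(w^4 + 9*w^3 + 29*w^2 + 39*w + 18) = (w + 1)*(w + 2)*(w^3 + 7*w^2 + 15*w + 9) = (w + 1)*(w + 2)*(w + 3)*(w^2 + 4*w + 3) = (w + 1)^2*(w + 2)*(w + 3)*(w + 3)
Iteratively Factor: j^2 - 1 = (j - 1)*(j + 1)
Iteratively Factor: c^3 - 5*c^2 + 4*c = (c - 4)*(c^2 - c) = c*(c - 4)*(c - 1)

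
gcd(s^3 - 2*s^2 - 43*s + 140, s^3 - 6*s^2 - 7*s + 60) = s^2 - 9*s + 20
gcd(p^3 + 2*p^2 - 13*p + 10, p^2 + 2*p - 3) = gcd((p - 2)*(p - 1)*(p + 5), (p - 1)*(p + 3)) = p - 1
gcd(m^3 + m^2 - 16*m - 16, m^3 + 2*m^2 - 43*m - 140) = m + 4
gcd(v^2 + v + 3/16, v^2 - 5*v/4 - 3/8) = v + 1/4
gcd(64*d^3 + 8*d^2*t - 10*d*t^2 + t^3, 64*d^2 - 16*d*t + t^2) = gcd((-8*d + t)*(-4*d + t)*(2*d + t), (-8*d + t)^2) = -8*d + t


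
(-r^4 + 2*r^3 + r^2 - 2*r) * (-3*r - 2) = 3*r^5 - 4*r^4 - 7*r^3 + 4*r^2 + 4*r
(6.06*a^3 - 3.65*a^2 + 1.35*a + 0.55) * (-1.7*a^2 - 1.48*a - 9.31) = -10.302*a^5 - 2.7638*a^4 - 53.3116*a^3 + 31.0485*a^2 - 13.3825*a - 5.1205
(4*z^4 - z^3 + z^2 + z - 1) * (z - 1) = 4*z^5 - 5*z^4 + 2*z^3 - 2*z + 1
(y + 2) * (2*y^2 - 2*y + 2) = 2*y^3 + 2*y^2 - 2*y + 4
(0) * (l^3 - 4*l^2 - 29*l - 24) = 0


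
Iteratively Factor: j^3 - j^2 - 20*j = (j - 5)*(j^2 + 4*j) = (j - 5)*(j + 4)*(j)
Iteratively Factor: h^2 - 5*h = (h - 5)*(h)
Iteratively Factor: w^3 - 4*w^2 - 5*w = (w + 1)*(w^2 - 5*w) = (w - 5)*(w + 1)*(w)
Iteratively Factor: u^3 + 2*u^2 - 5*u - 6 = (u + 1)*(u^2 + u - 6) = (u - 2)*(u + 1)*(u + 3)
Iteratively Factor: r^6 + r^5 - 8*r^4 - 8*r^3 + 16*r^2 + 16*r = (r + 1)*(r^5 - 8*r^3 + 16*r) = r*(r + 1)*(r^4 - 8*r^2 + 16) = r*(r + 1)*(r + 2)*(r^3 - 2*r^2 - 4*r + 8) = r*(r + 1)*(r + 2)^2*(r^2 - 4*r + 4) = r*(r - 2)*(r + 1)*(r + 2)^2*(r - 2)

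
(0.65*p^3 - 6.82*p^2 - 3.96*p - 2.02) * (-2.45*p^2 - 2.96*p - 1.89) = -1.5925*p^5 + 14.785*p^4 + 28.6607*p^3 + 29.5604*p^2 + 13.4636*p + 3.8178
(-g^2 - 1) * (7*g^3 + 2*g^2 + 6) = -7*g^5 - 2*g^4 - 7*g^3 - 8*g^2 - 6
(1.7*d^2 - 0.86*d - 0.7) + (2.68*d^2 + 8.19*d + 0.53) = 4.38*d^2 + 7.33*d - 0.17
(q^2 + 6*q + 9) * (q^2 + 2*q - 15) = q^4 + 8*q^3 + 6*q^2 - 72*q - 135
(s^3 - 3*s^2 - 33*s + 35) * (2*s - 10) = 2*s^4 - 16*s^3 - 36*s^2 + 400*s - 350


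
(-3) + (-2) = -5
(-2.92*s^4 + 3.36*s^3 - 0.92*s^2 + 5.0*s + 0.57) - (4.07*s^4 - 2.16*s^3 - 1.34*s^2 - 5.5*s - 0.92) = -6.99*s^4 + 5.52*s^3 + 0.42*s^2 + 10.5*s + 1.49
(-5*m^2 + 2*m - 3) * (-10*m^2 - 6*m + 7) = 50*m^4 + 10*m^3 - 17*m^2 + 32*m - 21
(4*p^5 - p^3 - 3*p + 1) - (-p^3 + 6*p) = 4*p^5 - 9*p + 1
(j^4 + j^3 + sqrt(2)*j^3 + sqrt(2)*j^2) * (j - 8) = j^5 - 7*j^4 + sqrt(2)*j^4 - 7*sqrt(2)*j^3 - 8*j^3 - 8*sqrt(2)*j^2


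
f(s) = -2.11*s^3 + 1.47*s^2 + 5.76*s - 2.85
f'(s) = -6.33*s^2 + 2.94*s + 5.76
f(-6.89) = 717.39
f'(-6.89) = -314.99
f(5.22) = -232.85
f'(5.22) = -151.38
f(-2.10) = 11.08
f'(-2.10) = -28.33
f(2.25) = -6.48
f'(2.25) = -19.67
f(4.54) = -143.85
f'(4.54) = -111.36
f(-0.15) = -3.67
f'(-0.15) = 5.18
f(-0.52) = -5.15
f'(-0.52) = 2.52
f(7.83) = -880.53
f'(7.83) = -359.31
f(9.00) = -1370.13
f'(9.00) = -480.51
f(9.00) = -1370.13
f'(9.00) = -480.51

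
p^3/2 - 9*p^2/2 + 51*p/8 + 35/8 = (p/2 + 1/4)*(p - 7)*(p - 5/2)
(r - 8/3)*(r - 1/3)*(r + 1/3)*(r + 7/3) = r^4 - r^3/3 - 19*r^2/3 + r/27 + 56/81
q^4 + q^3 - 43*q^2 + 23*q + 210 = (q - 5)*(q - 3)*(q + 2)*(q + 7)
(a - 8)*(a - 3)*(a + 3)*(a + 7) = a^4 - a^3 - 65*a^2 + 9*a + 504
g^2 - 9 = (g - 3)*(g + 3)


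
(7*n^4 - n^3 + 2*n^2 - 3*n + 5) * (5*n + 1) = 35*n^5 + 2*n^4 + 9*n^3 - 13*n^2 + 22*n + 5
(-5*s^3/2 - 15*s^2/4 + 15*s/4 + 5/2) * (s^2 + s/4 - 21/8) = -5*s^5/2 - 35*s^4/8 + 75*s^3/8 + 425*s^2/32 - 295*s/32 - 105/16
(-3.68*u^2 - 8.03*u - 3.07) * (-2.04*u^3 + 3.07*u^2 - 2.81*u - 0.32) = 7.5072*u^5 + 5.0836*u^4 - 8.0485*u^3 + 14.317*u^2 + 11.1963*u + 0.9824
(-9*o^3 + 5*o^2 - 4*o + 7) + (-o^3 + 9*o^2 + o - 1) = -10*o^3 + 14*o^2 - 3*o + 6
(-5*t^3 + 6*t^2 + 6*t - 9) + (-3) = -5*t^3 + 6*t^2 + 6*t - 12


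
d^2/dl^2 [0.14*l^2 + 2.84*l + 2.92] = 0.280000000000000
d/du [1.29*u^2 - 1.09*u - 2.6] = 2.58*u - 1.09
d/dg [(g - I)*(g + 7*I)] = 2*g + 6*I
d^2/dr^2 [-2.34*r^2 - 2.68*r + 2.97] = -4.68000000000000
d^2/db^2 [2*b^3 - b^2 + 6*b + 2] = 12*b - 2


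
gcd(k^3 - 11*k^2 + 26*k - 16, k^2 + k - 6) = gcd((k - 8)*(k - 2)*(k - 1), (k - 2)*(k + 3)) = k - 2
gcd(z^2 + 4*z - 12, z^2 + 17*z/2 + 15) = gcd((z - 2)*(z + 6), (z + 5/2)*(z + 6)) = z + 6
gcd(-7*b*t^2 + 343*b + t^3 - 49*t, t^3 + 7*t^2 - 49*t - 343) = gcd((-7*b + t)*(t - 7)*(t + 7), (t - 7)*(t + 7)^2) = t^2 - 49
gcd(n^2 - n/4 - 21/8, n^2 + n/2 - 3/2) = n + 3/2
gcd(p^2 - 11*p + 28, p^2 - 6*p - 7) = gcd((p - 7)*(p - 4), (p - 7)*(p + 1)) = p - 7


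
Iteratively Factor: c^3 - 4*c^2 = (c)*(c^2 - 4*c) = c^2*(c - 4)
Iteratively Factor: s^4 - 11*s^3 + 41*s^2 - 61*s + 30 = (s - 3)*(s^3 - 8*s^2 + 17*s - 10) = (s - 3)*(s - 1)*(s^2 - 7*s + 10) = (s - 5)*(s - 3)*(s - 1)*(s - 2)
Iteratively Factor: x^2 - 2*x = (x)*(x - 2)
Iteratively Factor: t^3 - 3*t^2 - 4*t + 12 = (t + 2)*(t^2 - 5*t + 6) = (t - 2)*(t + 2)*(t - 3)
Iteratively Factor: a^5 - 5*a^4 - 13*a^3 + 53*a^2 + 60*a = (a + 3)*(a^4 - 8*a^3 + 11*a^2 + 20*a) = a*(a + 3)*(a^3 - 8*a^2 + 11*a + 20) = a*(a - 5)*(a + 3)*(a^2 - 3*a - 4) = a*(a - 5)*(a + 1)*(a + 3)*(a - 4)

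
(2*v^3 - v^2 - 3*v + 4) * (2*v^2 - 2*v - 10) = 4*v^5 - 6*v^4 - 24*v^3 + 24*v^2 + 22*v - 40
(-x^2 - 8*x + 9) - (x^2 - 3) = -2*x^2 - 8*x + 12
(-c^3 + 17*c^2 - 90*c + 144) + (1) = -c^3 + 17*c^2 - 90*c + 145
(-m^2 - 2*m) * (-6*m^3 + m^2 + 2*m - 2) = 6*m^5 + 11*m^4 - 4*m^3 - 2*m^2 + 4*m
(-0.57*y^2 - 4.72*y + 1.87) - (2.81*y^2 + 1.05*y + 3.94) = -3.38*y^2 - 5.77*y - 2.07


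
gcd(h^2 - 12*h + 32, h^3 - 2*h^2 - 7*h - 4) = h - 4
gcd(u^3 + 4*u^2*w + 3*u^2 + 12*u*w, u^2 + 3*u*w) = u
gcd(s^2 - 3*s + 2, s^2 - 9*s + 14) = s - 2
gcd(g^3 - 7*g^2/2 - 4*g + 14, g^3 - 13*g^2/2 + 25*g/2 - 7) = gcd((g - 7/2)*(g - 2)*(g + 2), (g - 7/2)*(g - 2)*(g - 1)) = g^2 - 11*g/2 + 7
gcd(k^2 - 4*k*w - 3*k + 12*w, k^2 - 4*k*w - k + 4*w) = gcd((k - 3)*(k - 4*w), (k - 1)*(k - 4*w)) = -k + 4*w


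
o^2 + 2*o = o*(o + 2)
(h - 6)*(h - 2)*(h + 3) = h^3 - 5*h^2 - 12*h + 36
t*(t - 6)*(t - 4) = t^3 - 10*t^2 + 24*t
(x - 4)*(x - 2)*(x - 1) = x^3 - 7*x^2 + 14*x - 8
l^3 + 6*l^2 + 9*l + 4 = (l + 1)^2*(l + 4)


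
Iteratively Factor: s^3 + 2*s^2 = (s + 2)*(s^2) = s*(s + 2)*(s)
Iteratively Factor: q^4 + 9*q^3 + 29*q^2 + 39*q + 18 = (q + 3)*(q^3 + 6*q^2 + 11*q + 6) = (q + 2)*(q + 3)*(q^2 + 4*q + 3) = (q + 2)*(q + 3)^2*(q + 1)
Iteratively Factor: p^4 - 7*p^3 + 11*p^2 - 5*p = (p - 5)*(p^3 - 2*p^2 + p) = (p - 5)*(p - 1)*(p^2 - p) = (p - 5)*(p - 1)^2*(p)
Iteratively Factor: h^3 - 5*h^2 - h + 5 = (h - 1)*(h^2 - 4*h - 5) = (h - 1)*(h + 1)*(h - 5)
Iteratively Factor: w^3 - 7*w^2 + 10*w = (w - 5)*(w^2 - 2*w) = (w - 5)*(w - 2)*(w)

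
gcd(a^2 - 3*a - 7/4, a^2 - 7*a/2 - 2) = a + 1/2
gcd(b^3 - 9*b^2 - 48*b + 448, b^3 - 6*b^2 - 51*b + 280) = b^2 - b - 56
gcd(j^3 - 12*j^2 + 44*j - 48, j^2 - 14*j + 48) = j - 6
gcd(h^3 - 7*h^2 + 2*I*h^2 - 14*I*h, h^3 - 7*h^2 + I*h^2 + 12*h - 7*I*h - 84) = h - 7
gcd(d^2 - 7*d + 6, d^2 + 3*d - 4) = d - 1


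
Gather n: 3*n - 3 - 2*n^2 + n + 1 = -2*n^2 + 4*n - 2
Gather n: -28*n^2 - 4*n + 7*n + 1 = -28*n^2 + 3*n + 1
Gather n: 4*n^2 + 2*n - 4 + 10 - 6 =4*n^2 + 2*n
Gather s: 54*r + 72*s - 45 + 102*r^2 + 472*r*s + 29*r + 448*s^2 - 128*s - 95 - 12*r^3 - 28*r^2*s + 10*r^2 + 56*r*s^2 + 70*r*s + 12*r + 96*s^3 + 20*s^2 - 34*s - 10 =-12*r^3 + 112*r^2 + 95*r + 96*s^3 + s^2*(56*r + 468) + s*(-28*r^2 + 542*r - 90) - 150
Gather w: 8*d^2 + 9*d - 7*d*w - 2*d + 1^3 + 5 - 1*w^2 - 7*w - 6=8*d^2 + 7*d - w^2 + w*(-7*d - 7)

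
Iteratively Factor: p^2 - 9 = (p - 3)*(p + 3)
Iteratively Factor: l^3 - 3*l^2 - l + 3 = (l - 1)*(l^2 - 2*l - 3) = (l - 1)*(l + 1)*(l - 3)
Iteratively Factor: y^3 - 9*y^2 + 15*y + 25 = (y - 5)*(y^2 - 4*y - 5) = (y - 5)^2*(y + 1)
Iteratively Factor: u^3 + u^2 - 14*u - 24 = (u - 4)*(u^2 + 5*u + 6) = (u - 4)*(u + 2)*(u + 3)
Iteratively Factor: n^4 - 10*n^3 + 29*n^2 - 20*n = (n - 5)*(n^3 - 5*n^2 + 4*n) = (n - 5)*(n - 1)*(n^2 - 4*n) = n*(n - 5)*(n - 1)*(n - 4)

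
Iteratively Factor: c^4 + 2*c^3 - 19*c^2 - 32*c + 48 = (c - 1)*(c^3 + 3*c^2 - 16*c - 48) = (c - 1)*(c + 4)*(c^2 - c - 12) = (c - 4)*(c - 1)*(c + 4)*(c + 3)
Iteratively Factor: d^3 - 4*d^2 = (d)*(d^2 - 4*d) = d*(d - 4)*(d)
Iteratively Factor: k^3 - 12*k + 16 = (k - 2)*(k^2 + 2*k - 8) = (k - 2)*(k + 4)*(k - 2)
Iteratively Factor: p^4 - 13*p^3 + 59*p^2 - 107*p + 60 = (p - 1)*(p^3 - 12*p^2 + 47*p - 60) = (p - 5)*(p - 1)*(p^2 - 7*p + 12) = (p - 5)*(p - 3)*(p - 1)*(p - 4)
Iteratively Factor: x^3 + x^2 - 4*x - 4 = (x + 1)*(x^2 - 4) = (x - 2)*(x + 1)*(x + 2)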